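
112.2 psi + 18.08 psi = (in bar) 8.982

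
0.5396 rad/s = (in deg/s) 30.92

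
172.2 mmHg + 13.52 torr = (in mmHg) 185.7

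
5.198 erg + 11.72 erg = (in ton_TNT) 4.043e-16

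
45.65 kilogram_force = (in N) 447.7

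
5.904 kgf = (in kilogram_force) 5.904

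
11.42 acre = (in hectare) 4.622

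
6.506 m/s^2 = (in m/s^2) 6.506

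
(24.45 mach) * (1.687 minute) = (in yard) 9.216e+05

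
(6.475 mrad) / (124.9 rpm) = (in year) 1.57e-11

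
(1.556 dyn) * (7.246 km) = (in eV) 7.037e+17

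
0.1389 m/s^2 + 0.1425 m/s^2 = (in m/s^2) 0.2814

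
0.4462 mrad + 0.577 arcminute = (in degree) 0.03518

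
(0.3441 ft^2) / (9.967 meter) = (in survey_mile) 1.993e-06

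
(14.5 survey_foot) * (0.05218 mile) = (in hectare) 0.03711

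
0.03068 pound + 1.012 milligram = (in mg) 1.392e+04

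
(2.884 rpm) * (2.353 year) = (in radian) 2.241e+07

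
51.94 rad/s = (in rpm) 496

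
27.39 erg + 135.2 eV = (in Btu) 2.596e-09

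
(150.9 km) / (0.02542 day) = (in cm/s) 6871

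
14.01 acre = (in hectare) 5.67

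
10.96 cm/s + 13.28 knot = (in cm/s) 694.1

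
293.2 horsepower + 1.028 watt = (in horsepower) 293.2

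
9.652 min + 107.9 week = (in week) 107.9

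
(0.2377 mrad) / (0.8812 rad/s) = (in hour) 7.493e-08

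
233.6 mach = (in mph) 1.779e+05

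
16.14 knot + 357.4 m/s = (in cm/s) 3.657e+04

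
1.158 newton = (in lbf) 0.2603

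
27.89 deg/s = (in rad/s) 0.4868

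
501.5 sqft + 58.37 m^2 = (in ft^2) 1130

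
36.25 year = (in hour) 3.176e+05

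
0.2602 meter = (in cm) 26.02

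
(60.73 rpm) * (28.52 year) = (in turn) 9.103e+08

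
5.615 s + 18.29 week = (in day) 128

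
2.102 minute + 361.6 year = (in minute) 1.901e+08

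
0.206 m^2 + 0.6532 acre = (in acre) 0.6533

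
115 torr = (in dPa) 1.533e+05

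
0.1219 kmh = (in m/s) 0.03386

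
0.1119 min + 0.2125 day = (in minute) 306.1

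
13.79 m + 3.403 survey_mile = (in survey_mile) 3.412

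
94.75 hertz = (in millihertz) 9.475e+04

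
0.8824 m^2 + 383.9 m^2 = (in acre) 0.09508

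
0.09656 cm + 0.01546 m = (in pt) 46.56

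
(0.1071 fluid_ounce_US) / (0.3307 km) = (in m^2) 9.578e-09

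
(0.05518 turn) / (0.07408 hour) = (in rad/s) 0.0013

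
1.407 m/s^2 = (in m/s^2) 1.407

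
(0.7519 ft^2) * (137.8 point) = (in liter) 3.396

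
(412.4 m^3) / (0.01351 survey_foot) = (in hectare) 10.01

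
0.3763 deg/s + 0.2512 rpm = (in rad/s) 0.03287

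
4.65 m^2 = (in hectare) 0.000465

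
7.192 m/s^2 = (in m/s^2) 7.192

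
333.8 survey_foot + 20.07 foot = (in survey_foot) 353.9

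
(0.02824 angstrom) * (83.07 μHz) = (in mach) 6.89e-19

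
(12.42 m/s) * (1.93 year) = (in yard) 8.267e+08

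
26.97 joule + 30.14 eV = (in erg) 2.697e+08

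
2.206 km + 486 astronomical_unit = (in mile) 4.518e+10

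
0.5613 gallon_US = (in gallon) 0.5613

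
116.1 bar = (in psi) 1684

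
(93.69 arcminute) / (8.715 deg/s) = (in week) 2.963e-07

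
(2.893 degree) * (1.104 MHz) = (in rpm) 5.323e+05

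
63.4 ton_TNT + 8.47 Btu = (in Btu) 2.514e+08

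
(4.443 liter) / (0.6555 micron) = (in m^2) 6778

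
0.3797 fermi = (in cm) 3.797e-14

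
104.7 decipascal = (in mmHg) 0.07853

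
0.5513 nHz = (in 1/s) 5.513e-10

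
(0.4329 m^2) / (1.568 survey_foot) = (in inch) 35.66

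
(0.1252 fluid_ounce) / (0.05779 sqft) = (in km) 6.896e-07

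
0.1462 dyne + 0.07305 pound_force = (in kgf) 0.03314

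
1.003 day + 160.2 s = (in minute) 1447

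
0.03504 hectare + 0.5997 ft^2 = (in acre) 0.0866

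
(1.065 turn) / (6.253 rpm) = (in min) 0.1703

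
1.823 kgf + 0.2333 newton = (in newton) 18.11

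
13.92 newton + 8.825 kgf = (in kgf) 10.24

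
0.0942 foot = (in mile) 1.784e-05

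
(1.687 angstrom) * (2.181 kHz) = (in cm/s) 3.679e-05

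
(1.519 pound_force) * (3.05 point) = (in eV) 4.538e+16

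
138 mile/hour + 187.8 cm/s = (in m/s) 63.57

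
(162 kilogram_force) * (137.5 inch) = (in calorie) 1326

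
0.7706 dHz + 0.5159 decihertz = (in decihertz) 1.286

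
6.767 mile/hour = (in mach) 0.008884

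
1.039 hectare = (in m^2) 1.039e+04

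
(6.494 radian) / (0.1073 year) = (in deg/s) 0.00011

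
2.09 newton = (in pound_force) 0.4699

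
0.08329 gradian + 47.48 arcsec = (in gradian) 0.09794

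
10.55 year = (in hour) 9.242e+04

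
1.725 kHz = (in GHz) 1.725e-06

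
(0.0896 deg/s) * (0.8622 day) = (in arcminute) 4.005e+05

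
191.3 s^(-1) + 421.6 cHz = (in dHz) 1955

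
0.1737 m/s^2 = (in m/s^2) 0.1737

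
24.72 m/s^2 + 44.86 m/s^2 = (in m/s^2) 69.58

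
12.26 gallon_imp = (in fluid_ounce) 1885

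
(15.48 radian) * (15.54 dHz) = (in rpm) 229.7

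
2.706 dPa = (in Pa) 0.2706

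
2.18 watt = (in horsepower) 0.002923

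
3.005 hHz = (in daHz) 30.05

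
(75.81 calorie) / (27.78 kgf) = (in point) 3300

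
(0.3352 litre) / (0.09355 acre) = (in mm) 0.0008854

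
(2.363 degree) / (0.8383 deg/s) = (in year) 8.938e-08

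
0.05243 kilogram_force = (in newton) 0.5142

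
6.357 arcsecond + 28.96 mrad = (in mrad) 28.99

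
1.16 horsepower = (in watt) 865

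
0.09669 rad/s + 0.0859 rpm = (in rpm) 1.009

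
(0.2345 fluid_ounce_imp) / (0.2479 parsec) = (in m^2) 8.71e-22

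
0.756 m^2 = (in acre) 0.0001868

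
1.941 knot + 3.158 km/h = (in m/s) 1.876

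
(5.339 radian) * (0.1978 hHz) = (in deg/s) 6051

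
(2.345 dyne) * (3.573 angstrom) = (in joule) 8.379e-15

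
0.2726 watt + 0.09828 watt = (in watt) 0.3709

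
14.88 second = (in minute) 0.248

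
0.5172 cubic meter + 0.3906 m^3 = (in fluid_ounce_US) 3.07e+04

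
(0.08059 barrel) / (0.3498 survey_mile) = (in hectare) 2.276e-09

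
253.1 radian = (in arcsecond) 5.221e+07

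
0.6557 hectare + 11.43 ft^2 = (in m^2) 6558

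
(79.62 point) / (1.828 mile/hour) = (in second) 0.03437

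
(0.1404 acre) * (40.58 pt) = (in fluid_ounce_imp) 2.863e+05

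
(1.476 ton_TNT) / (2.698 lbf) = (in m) 5.146e+08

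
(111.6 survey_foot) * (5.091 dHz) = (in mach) 0.05086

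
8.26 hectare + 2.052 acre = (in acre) 22.46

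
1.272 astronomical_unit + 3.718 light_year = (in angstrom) 3.518e+26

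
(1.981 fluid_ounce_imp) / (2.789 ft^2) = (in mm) 0.2172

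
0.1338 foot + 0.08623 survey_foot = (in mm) 67.07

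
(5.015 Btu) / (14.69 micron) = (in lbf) 8.097e+07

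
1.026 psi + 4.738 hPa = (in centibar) 7.548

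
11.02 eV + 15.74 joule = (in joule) 15.74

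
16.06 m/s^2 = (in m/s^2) 16.06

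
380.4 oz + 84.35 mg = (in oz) 380.4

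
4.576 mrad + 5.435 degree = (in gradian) 6.33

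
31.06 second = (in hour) 0.008628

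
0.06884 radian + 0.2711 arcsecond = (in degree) 3.944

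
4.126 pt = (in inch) 0.05731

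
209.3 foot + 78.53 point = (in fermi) 6.382e+16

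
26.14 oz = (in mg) 7.411e+05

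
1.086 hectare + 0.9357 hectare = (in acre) 4.996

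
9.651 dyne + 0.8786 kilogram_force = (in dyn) 8.616e+05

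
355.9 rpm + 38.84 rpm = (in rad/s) 41.34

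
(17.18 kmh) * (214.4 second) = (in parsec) 3.316e-14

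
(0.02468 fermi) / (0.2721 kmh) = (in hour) 9.07e-20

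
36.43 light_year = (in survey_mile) 2.142e+14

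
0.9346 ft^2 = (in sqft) 0.9346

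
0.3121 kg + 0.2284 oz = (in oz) 11.24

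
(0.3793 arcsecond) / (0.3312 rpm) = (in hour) 1.473e-08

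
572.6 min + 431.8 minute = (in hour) 16.74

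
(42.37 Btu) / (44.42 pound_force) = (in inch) 8907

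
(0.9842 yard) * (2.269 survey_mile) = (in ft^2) 3.537e+04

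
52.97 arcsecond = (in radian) 0.0002568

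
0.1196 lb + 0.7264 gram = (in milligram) 5.498e+04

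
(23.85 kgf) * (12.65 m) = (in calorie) 707.1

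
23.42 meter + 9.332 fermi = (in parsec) 7.59e-16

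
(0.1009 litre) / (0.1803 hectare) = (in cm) 5.596e-06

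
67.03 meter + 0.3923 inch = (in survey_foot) 219.9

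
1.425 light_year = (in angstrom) 1.348e+26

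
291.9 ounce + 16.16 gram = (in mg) 8.291e+06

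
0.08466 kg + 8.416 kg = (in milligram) 8.501e+06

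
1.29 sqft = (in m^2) 0.1198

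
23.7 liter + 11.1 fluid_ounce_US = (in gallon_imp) 5.285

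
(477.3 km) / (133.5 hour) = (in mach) 0.002917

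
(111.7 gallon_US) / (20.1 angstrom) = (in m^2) 2.104e+08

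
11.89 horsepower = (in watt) 8866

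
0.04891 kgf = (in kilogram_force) 0.04891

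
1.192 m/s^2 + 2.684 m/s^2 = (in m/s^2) 3.876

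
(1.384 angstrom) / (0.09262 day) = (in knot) 3.362e-14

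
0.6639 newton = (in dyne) 6.639e+04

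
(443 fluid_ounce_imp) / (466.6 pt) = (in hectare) 7.647e-06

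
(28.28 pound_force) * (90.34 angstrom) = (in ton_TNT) 2.716e-16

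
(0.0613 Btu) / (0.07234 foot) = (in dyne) 2.933e+08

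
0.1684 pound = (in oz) 2.694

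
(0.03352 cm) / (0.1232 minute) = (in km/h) 0.0001632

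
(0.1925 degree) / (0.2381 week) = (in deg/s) 1.337e-06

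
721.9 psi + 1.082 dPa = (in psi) 721.9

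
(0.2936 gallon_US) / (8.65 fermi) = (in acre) 3.175e+07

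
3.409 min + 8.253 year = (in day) 3012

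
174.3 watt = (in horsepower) 0.2337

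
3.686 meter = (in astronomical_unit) 2.464e-11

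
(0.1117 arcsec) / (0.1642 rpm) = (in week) 5.207e-11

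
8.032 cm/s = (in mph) 0.1797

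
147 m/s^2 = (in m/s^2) 147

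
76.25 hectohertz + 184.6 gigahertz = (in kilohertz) 1.846e+08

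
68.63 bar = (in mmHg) 5.148e+04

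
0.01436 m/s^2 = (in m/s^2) 0.01436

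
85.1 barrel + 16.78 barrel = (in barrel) 101.9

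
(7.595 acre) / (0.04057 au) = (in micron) 5.064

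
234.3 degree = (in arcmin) 1.406e+04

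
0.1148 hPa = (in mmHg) 0.08611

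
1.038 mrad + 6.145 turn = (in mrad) 3.861e+04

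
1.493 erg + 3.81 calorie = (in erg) 1.594e+08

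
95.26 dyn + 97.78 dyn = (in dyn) 193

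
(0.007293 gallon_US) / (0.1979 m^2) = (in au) 9.325e-16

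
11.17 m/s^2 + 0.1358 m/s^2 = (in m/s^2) 11.31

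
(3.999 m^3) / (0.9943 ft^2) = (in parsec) 1.403e-15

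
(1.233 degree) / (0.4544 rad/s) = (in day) 5.481e-07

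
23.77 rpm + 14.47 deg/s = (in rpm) 26.18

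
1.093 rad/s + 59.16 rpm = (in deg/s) 417.6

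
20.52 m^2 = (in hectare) 0.002052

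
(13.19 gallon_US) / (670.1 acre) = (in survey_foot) 6.041e-08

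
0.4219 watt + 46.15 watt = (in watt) 46.57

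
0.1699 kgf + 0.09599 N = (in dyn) 1.762e+05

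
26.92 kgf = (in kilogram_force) 26.92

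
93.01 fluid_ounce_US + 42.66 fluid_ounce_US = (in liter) 4.012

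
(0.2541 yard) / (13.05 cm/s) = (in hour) 0.0004946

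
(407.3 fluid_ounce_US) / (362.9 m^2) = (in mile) 2.062e-08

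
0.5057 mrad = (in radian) 0.0005057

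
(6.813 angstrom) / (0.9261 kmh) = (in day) 3.065e-14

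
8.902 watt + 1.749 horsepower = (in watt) 1313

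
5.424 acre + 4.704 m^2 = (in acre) 5.425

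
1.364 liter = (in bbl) 0.008579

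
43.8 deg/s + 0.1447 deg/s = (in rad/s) 0.767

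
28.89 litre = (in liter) 28.89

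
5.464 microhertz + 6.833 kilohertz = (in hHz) 68.33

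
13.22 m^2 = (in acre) 0.003267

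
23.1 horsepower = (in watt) 1.723e+04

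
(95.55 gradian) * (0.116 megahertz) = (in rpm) 1.663e+06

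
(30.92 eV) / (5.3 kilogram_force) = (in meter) 9.531e-20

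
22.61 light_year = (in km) 2.139e+14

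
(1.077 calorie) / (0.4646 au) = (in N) 6.483e-11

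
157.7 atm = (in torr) 1.199e+05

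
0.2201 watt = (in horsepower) 0.0002952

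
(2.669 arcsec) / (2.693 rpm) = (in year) 1.455e-12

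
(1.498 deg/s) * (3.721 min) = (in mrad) 5837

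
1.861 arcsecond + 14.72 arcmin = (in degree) 0.2459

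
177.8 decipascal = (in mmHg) 0.1334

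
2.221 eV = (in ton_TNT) 8.505e-29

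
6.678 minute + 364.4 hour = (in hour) 364.5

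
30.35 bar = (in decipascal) 3.035e+07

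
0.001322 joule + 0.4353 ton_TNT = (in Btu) 1.726e+06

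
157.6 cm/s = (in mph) 3.525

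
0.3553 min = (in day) 0.0002467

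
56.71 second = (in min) 0.9452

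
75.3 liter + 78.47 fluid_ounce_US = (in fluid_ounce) 2625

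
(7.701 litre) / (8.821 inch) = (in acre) 8.493e-06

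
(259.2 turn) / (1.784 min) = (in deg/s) 871.7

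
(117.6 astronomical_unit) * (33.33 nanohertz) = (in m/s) 5.864e+05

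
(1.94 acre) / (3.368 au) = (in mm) 1.558e-05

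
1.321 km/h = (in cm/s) 36.69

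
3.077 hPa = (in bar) 0.003077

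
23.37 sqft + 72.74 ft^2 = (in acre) 0.002206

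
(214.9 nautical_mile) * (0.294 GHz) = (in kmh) 4.212e+14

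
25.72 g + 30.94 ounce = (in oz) 31.85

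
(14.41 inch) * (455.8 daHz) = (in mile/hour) 3732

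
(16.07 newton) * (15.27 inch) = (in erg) 6.233e+07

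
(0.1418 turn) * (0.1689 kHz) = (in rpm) 1437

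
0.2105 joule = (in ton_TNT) 5.031e-11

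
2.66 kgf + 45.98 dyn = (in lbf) 5.864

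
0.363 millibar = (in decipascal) 363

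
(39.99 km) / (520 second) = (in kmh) 276.9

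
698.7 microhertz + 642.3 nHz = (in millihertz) 0.6993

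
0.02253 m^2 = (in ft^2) 0.2425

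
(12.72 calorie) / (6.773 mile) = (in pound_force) 0.001098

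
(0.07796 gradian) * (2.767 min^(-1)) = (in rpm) 0.0005393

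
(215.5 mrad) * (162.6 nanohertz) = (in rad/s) 3.504e-08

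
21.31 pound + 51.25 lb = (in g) 3.291e+04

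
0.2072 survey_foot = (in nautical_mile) 3.41e-05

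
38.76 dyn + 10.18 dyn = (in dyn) 48.94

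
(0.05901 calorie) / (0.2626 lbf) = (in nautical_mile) 0.0001141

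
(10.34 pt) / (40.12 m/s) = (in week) 1.503e-10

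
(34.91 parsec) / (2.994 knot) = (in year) 2.218e+10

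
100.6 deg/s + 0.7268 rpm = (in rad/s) 1.832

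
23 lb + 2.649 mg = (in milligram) 1.043e+07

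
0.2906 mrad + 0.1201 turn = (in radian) 0.7549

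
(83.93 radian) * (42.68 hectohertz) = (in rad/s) 3.582e+05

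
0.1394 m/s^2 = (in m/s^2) 0.1394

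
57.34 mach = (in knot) 3.795e+04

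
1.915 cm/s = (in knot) 0.03722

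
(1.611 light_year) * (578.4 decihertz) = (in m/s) 8.816e+17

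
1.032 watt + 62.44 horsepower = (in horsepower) 62.44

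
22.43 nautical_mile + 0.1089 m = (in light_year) 4.391e-12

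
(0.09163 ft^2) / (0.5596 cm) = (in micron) 1.521e+06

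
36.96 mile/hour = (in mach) 0.04852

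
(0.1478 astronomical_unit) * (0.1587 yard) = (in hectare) 3.209e+05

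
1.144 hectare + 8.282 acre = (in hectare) 4.496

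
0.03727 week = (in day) 0.2609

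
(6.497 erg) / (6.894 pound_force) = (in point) 6.006e-05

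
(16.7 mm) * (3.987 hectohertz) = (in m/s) 6.658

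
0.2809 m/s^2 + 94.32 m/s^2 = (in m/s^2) 94.6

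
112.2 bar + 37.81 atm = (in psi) 2183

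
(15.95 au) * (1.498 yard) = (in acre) 8.076e+08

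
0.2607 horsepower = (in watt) 194.4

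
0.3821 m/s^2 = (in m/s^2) 0.3821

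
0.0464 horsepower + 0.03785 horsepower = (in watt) 62.83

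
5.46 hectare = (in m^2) 5.46e+04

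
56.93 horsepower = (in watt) 4.245e+04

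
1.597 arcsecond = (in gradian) 0.0004929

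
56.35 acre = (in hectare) 22.8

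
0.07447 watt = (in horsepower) 9.987e-05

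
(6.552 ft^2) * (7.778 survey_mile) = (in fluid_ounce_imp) 2.682e+08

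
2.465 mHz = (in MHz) 2.465e-09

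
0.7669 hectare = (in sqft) 8.255e+04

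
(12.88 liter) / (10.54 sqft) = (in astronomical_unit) 8.793e-14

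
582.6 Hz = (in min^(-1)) 3.496e+04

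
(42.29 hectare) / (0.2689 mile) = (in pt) 2.77e+06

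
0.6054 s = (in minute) 0.01009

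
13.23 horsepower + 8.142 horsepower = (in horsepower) 21.37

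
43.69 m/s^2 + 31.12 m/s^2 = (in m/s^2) 74.81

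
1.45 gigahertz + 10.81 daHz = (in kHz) 1.45e+06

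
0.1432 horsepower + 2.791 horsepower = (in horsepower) 2.934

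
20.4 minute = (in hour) 0.34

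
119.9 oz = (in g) 3399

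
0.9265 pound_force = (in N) 4.121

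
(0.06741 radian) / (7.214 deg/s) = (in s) 0.5354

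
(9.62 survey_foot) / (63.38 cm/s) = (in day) 5.355e-05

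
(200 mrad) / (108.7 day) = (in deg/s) 1.22e-06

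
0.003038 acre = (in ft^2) 132.3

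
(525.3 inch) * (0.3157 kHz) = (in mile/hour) 9423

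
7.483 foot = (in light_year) 2.411e-16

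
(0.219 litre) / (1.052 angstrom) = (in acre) 514.4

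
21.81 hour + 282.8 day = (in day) 283.7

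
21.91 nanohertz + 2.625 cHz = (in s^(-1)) 0.02625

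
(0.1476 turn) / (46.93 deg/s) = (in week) 1.872e-06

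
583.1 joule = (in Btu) 0.5527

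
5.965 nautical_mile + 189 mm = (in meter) 1.105e+04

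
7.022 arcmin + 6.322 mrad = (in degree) 0.4793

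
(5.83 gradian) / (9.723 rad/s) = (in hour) 2.616e-06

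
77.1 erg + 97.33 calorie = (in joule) 407.2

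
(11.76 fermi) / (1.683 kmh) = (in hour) 6.988e-18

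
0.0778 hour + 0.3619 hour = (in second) 1583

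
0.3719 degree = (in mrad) 6.491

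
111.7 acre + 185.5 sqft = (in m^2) 4.521e+05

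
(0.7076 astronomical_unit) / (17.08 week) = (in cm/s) 1.025e+06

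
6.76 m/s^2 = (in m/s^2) 6.76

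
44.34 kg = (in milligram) 4.434e+07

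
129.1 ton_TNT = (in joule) 5.402e+11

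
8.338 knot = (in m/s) 4.289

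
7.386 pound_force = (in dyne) 3.285e+06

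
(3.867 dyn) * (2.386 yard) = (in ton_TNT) 2.016e-14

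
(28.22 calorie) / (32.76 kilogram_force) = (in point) 1042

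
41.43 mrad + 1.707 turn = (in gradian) 685.4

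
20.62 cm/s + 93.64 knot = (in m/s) 48.38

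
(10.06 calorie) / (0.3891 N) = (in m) 108.2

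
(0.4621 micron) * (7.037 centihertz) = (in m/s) 3.252e-08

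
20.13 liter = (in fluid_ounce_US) 680.7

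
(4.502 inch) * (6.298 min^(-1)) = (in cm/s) 1.2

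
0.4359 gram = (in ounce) 0.01538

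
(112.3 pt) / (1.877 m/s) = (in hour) 5.863e-06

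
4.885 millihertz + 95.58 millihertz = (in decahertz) 0.01005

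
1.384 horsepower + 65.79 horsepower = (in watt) 5.009e+04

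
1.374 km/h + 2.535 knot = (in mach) 0.004951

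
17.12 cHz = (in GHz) 1.712e-10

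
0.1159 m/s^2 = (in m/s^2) 0.1159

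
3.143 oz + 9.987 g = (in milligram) 9.909e+04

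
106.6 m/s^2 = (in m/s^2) 106.6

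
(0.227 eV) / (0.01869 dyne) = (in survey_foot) 6.384e-13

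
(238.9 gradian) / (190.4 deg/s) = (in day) 1.307e-05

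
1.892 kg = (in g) 1892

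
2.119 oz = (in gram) 60.07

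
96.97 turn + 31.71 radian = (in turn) 102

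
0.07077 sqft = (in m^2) 0.006575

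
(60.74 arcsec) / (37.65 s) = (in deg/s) 0.0004481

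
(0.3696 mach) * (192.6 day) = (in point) 5.936e+12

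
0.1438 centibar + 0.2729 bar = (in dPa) 2.743e+05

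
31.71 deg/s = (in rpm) 5.285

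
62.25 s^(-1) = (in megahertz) 6.225e-05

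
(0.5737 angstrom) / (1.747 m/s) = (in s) 3.284e-11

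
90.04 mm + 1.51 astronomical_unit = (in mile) 1.404e+08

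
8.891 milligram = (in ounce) 0.0003136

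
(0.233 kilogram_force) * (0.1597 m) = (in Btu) 0.0003459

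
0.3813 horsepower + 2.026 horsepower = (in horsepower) 2.407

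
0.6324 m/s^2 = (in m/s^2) 0.6324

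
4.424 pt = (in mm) 1.561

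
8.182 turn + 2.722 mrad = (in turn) 8.182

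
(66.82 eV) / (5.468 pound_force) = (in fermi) 0.0004402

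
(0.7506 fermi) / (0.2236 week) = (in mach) 1.63e-23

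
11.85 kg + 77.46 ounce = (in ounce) 495.5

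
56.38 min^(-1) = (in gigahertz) 9.397e-10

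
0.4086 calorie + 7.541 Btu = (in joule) 7958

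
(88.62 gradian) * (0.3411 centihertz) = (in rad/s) 0.004748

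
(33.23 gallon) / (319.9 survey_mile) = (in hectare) 2.443e-11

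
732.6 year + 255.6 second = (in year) 732.6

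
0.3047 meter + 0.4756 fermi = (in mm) 304.7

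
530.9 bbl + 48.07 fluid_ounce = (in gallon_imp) 1.857e+04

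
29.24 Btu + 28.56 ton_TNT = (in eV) 7.458e+29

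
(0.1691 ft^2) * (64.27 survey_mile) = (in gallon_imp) 3.574e+05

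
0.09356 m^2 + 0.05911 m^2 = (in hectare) 1.527e-05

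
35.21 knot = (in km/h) 65.21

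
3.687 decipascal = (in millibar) 0.003687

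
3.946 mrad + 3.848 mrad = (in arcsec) 1608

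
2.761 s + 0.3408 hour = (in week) 0.002033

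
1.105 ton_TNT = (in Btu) 4.382e+06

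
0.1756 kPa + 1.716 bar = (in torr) 1288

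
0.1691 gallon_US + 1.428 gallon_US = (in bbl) 0.03803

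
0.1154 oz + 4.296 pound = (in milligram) 1.952e+06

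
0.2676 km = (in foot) 878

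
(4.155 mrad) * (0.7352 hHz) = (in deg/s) 17.5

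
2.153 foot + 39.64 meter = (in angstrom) 4.03e+11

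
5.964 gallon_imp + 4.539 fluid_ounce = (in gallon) 7.198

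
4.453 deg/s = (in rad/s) 0.07772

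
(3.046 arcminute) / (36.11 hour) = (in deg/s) 3.905e-07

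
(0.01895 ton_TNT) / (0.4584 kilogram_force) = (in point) 5e+10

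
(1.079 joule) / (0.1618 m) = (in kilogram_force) 0.68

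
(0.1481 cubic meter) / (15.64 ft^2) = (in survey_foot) 0.3344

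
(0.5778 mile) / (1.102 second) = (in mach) 2.478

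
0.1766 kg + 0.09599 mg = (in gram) 176.6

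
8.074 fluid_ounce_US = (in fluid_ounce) 8.074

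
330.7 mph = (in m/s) 147.8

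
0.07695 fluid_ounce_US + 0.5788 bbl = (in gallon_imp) 20.24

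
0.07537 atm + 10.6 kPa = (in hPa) 182.4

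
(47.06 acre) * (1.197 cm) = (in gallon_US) 6.022e+05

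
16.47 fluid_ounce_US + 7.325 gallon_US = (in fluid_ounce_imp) 993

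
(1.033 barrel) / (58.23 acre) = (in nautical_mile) 3.763e-10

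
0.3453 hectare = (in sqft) 3.717e+04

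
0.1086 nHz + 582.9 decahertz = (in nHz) 5.829e+12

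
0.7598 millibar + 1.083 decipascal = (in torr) 0.5707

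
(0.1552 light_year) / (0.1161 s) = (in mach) 3.714e+13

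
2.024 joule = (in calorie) 0.4837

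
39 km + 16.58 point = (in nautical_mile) 21.06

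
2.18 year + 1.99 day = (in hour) 1.914e+04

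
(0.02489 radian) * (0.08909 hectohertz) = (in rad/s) 0.2217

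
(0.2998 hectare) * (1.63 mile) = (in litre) 7.864e+09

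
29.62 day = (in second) 2.559e+06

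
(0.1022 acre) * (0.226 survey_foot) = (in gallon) 7526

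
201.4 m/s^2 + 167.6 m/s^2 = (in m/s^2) 369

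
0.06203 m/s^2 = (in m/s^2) 0.06203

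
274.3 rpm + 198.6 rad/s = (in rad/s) 227.3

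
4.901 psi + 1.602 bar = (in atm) 1.915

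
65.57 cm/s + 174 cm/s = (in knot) 4.657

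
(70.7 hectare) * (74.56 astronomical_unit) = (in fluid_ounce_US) 2.667e+23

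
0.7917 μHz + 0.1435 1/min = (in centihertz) 0.2392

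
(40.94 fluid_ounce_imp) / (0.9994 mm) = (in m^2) 1.164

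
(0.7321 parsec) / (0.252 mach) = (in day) 3.047e+09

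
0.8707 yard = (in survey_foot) 2.612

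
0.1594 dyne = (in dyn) 0.1594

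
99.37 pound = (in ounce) 1590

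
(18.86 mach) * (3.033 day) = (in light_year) 1.779e-07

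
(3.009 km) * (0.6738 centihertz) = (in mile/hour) 45.35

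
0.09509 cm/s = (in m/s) 0.0009509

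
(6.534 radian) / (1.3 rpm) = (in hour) 0.01333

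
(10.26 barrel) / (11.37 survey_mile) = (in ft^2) 0.0009596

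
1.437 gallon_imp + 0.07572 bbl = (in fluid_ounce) 628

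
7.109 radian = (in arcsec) 1.466e+06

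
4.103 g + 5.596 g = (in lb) 0.02138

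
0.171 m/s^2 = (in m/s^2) 0.171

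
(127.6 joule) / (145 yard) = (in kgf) 0.09814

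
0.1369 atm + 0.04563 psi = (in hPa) 141.9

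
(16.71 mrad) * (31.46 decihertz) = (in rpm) 0.502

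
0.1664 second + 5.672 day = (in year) 0.01554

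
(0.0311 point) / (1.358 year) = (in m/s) 2.562e-13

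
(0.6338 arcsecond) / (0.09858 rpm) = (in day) 3.445e-09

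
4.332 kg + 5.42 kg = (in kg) 9.752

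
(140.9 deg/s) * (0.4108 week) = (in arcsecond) 1.26e+11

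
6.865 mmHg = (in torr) 6.865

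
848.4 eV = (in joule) 1.359e-16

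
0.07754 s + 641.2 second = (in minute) 10.69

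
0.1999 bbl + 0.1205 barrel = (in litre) 50.94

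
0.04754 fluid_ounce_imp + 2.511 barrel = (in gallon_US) 105.5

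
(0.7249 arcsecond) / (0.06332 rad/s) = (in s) 5.55e-05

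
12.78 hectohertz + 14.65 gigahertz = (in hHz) 1.465e+08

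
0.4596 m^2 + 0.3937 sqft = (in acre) 0.0001226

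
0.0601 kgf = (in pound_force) 0.1325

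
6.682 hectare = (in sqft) 7.192e+05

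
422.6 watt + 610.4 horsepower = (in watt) 4.556e+05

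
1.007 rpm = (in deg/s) 6.042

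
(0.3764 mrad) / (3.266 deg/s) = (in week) 1.092e-08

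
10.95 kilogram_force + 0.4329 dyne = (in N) 107.4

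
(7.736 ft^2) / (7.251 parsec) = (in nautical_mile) 1.734e-21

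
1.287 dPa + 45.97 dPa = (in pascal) 4.726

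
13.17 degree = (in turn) 0.03658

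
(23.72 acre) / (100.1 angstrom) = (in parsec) 0.0003108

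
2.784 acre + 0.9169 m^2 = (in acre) 2.784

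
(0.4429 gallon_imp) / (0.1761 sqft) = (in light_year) 1.301e-17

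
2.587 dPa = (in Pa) 0.2587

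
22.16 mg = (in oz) 0.0007817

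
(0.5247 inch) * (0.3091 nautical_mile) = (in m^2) 7.629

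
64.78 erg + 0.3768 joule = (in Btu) 0.0003571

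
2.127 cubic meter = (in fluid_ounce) 7.192e+04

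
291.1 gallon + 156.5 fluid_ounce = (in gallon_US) 292.3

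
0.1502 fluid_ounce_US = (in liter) 0.004442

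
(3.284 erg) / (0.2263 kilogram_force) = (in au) 9.892e-19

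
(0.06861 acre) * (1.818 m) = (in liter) 5.048e+05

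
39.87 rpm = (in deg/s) 239.2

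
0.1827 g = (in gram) 0.1827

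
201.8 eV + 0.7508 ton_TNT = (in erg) 3.141e+16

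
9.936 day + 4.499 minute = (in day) 9.939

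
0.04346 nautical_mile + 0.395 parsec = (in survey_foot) 3.999e+16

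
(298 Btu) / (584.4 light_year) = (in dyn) 5.687e-09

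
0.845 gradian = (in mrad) 13.27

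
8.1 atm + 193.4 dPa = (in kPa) 820.8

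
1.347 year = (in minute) 7.08e+05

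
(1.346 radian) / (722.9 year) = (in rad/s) 5.904e-11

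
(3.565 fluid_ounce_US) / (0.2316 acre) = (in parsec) 3.645e-24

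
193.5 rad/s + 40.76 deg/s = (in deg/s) 1.113e+04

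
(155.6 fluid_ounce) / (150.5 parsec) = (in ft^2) 1.067e-20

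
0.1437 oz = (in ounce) 0.1437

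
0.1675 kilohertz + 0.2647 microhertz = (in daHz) 16.75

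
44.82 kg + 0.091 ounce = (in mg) 4.482e+07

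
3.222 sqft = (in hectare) 2.993e-05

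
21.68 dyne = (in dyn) 21.68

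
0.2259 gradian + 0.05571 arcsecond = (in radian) 0.003549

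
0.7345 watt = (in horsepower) 0.000985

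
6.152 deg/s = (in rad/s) 0.1074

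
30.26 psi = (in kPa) 208.6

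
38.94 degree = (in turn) 0.1082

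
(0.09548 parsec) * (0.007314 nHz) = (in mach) 63.29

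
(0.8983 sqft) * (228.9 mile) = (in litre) 3.074e+07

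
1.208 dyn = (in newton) 1.208e-05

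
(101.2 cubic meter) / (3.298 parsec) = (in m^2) 9.944e-16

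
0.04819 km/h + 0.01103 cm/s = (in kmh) 0.04859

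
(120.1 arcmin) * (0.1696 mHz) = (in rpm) 5.658e-05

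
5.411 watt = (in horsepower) 0.007256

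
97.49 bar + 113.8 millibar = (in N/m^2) 9.76e+06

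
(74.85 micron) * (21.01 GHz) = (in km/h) 5.661e+06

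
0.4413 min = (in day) 0.0003065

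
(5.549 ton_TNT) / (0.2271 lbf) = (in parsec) 7.448e-07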